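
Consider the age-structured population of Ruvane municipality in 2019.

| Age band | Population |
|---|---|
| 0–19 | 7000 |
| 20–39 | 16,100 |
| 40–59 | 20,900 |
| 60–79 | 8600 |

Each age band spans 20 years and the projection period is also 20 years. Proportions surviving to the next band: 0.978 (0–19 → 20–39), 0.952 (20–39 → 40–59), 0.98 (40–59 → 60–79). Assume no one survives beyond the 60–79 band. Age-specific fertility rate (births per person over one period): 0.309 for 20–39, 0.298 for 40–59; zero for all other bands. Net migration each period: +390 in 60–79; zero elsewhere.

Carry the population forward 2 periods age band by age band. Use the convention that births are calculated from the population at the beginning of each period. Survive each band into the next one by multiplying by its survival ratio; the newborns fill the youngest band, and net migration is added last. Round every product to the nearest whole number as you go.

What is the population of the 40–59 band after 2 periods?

6517

Numbering the groups 1..4 from youngest to oldest:
After projecting period 1:
Births: 16100 * 0.309 = 4975 ; 20900 * 0.298 = 6228 → total 11203
Group 2: 7000 * 0.978 = 6846
Group 3: 16100 * 0.952 = 15327
Group 4: 20900 * 0.98 = 20482
Net migration: Group 4 + 390 → 20872
End of period: [11203, 6846, 15327, 20872]
After projecting period 2:
Births: 6846 * 0.309 = 2115 ; 15327 * 0.298 = 4567 → total 6682
Group 2: 11203 * 0.978 = 10957
Group 3: 6846 * 0.952 = 6517
Group 4: 15327 * 0.98 = 15020
Net migration: Group 4 + 390 → 15410
End of period: [6682, 10957, 6517, 15410]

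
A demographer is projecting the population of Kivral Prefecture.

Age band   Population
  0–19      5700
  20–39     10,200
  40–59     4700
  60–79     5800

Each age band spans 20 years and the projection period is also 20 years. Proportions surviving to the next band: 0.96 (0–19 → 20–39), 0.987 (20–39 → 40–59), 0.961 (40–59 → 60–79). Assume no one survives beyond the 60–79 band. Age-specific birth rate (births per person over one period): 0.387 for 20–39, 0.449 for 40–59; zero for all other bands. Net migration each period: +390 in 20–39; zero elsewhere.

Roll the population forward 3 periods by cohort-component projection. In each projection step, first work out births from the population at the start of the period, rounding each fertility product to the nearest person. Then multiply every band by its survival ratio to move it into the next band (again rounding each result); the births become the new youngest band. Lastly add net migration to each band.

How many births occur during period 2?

6789

— Period 1 —
Births: 10200 * 0.387 = 3947 ; 4700 * 0.449 = 2110 — total 6057
20–39: 5700 * 0.96 = 5472
40–59: 10200 * 0.987 = 10067
60–79: 4700 * 0.961 = 4517
Net migration: 20–39 + 390 → 5862
Population now: 0–19=6057, 20–39=5862, 40–59=10067, 60–79=4517
— Period 2 —
Births: 5862 * 0.387 = 2269 ; 10067 * 0.449 = 4520 — total 6789
20–39: 6057 * 0.96 = 5815
40–59: 5862 * 0.987 = 5786
60–79: 10067 * 0.961 = 9674
Net migration: 20–39 + 390 → 6205
Population now: 0–19=6789, 20–39=6205, 40–59=5786, 60–79=9674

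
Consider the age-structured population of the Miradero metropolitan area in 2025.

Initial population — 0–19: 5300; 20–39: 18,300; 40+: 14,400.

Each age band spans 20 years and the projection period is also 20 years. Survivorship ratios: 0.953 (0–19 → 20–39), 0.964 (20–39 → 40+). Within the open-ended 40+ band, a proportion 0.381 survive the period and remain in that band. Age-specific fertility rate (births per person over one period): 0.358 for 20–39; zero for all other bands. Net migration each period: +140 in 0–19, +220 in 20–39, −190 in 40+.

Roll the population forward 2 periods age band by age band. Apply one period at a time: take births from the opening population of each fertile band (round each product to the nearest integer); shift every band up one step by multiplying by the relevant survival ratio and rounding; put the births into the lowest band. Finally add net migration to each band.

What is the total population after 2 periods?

22254

(Groups numbered youngest = 1 to oldest = 3.)
After projecting period 1:
Births: 18300 × 0.358 = 6551
Group 2: 5300 × 0.953 = 5051
Group 3: 18300 × 0.964 + 14400 × 0.381 = 17641 + 5486 = 23127
Net migration: Group 1 + 140 → 6691; Group 2 + 220 → 5271; Group 3 − 190 → 22937
Population now: 0–19=6691, 20–39=5271, 40+=22937
After projecting period 2:
Births: 5271 × 0.358 = 1887
Group 2: 6691 × 0.953 = 6377
Group 3: 5271 × 0.964 + 22937 × 0.381 = 5081 + 8739 = 13820
Net migration: Group 1 + 140 → 2027; Group 2 + 220 → 6597; Group 3 − 190 → 13630
Population now: 0–19=2027, 20–39=6597, 40+=13630
Total after period 2: 2027 + 6597 + 13630 = 22254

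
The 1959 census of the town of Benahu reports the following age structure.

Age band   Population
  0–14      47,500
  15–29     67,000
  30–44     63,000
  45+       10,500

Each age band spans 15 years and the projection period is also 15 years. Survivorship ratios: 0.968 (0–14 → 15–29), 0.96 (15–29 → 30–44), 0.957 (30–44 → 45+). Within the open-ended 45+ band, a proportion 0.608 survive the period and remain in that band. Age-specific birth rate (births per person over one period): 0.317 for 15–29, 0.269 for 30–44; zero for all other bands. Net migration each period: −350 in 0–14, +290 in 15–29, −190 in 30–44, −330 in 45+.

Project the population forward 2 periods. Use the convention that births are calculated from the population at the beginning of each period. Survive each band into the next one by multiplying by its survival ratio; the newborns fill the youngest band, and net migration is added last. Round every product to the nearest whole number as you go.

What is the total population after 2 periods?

214093

— Period 1 —
Births: 67000 * 0.317 = 21239 ; 63000 * 0.269 = 16947 → 38186
15–29: 47500 * 0.968 = 45980
30–44: 67000 * 0.96 = 64320
45+: 63000 * 0.957 + 10500 * 0.608 = 60291 + 6384 = 66675
Net migration: 0–14 − 350 → 37836; 15–29 + 290 → 46270; 30–44 − 190 → 64130; 45+ − 330 → 66345
Giving 37836 / 46270 / 64130 / 66345.
— Period 2 —
Births: 46270 * 0.317 = 14668 ; 64130 * 0.269 = 17251 → 31919
15–29: 37836 * 0.968 = 36625
30–44: 46270 * 0.96 = 44419
45+: 64130 * 0.957 + 66345 * 0.608 = 61372 + 40338 = 101710
Net migration: 0–14 − 350 → 31569; 15–29 + 290 → 36915; 30–44 − 190 → 44229; 45+ − 330 → 101380
Giving 31569 / 36915 / 44229 / 101380.
Total after period 2: 31569 + 36915 + 44229 + 101380 = 214093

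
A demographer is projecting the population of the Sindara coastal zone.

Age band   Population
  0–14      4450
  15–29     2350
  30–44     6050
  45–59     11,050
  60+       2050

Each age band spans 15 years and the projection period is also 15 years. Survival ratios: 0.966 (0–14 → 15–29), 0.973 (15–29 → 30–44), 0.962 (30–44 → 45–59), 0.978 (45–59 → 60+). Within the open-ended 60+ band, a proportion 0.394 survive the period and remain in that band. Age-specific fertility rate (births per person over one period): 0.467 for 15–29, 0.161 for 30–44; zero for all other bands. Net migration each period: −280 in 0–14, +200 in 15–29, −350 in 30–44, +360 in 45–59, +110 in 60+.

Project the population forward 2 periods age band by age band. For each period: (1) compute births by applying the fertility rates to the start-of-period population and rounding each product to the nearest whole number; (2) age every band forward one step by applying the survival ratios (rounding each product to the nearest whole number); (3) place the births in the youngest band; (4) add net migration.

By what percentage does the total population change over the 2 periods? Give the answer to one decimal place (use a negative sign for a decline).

Call the bands 1 to 5, youngest first.
— Period 1 —
Births: 2350 × 0.467 = 1097, 6050 × 0.161 = 974 → total 2071
Band 2: 4450 × 0.966 = 4299
Band 3: 2350 × 0.973 = 2287
Band 4: 6050 × 0.962 = 5820
Band 5: 11050 × 0.978 + 2050 × 0.394 = 10807 + 808 = 11615
Net migration: Band 1 − 280 → 1791; Band 2 + 200 → 4499; Band 3 − 350 → 1937; Band 4 + 360 → 6180; Band 5 + 110 → 11725
Population now: 0–14=1791, 15–29=4499, 30–44=1937, 45–59=6180, 60+=11725
— Period 2 —
Births: 4499 × 0.467 = 2101, 1937 × 0.161 = 312 → total 2413
Band 2: 1791 × 0.966 = 1730
Band 3: 4499 × 0.973 = 4378
Band 4: 1937 × 0.962 = 1863
Band 5: 6180 × 0.978 + 11725 × 0.394 = 6044 + 4620 = 10664
Net migration: Band 1 − 280 → 2133; Band 2 + 200 → 1930; Band 3 − 350 → 4028; Band 4 + 360 → 2223; Band 5 + 110 → 10774
Population now: 0–14=2133, 15–29=1930, 30–44=4028, 45–59=2223, 60+=10774
Total: 25950 → 21088; change = -4862; percentage change = -18.7%

-18.7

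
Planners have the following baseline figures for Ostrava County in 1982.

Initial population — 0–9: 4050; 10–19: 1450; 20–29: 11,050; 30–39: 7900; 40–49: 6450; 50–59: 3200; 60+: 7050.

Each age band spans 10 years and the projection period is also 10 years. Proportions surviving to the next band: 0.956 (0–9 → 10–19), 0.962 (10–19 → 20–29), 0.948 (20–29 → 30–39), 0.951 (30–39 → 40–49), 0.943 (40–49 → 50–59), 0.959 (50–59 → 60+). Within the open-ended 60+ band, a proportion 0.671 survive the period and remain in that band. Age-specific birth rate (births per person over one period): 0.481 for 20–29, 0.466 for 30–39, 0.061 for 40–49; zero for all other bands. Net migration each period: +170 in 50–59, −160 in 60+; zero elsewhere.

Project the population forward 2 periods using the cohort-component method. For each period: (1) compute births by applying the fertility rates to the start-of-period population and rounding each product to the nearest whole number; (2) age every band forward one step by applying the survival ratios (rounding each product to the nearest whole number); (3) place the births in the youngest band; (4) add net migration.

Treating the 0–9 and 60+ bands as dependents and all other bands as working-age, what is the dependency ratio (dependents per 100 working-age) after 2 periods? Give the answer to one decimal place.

54.3

[period 1]
Births: 11050 × 0.481 = 5315 ; 7900 × 0.466 = 3681 ; 6450 × 0.061 = 393 — total 9389
10–19: 4050 × 0.956 = 3872
20–29: 1450 × 0.962 = 1395
30–39: 11050 × 0.948 = 10475
40–49: 7900 × 0.951 = 7513
50–59: 6450 × 0.943 = 6082
60+: 3200 × 0.959 + 7050 × 0.671 = 3069 + 4731 = 7800
Net migration: 50–59 + 170 → 6252; 60+ − 160 → 7640
Giving 9389 / 3872 / 1395 / 10475 / 7513 / 6252 / 7640.
[period 2]
Births: 1395 × 0.481 = 671 ; 10475 × 0.466 = 4881 ; 7513 × 0.061 = 458 — total 6010
10–19: 9389 × 0.956 = 8976
20–29: 3872 × 0.962 = 3725
30–39: 1395 × 0.948 = 1322
40–49: 10475 × 0.951 = 9962
50–59: 7513 × 0.943 = 7085
60+: 6252 × 0.959 + 7640 × 0.671 = 5996 + 5126 = 11122
Net migration: 50–59 + 170 → 7255; 60+ − 160 → 10962
Giving 6010 / 8976 / 3725 / 1322 / 9962 / 7255 / 10962.
Dependents (band 0–9 + band 60+) = 6010 + 10962 = 16972; working-age = 31240; ratio = 16972/31240 × 100 = 54.3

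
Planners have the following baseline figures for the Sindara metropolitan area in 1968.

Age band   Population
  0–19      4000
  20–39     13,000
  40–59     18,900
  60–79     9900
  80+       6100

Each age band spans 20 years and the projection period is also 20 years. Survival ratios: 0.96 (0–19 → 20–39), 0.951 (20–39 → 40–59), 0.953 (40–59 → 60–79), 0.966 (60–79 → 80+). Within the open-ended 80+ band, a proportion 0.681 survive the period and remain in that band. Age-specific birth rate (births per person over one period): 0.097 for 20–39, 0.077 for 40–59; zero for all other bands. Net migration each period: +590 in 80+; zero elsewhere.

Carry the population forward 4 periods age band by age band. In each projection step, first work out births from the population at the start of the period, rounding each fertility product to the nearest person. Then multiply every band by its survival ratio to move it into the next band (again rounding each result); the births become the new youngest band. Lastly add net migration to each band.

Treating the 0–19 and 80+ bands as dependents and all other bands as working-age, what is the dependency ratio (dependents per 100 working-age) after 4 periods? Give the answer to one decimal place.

— Period 1 —
Births: 13000 × 0.097 = 1261, 18900 × 0.077 = 1455 — total 2716
20–39: 4000 × 0.96 = 3840
40–59: 13000 × 0.951 = 12363
60–79: 18900 × 0.953 = 18012
80+: 9900 × 0.966 + 6100 × 0.681 = 9563 + 4154 = 13717
Net migration: 80+ + 590 → 14307
Population now: 0–19=2716, 20–39=3840, 40–59=12363, 60–79=18012, 80+=14307
— Period 2 —
Births: 3840 × 0.097 = 372, 12363 × 0.077 = 952 — total 1324
20–39: 2716 × 0.96 = 2607
40–59: 3840 × 0.951 = 3652
60–79: 12363 × 0.953 = 11782
80+: 18012 × 0.966 + 14307 × 0.681 = 17400 + 9743 = 27143
Net migration: 80+ + 590 → 27733
Population now: 0–19=1324, 20–39=2607, 40–59=3652, 60–79=11782, 80+=27733
— Period 3 —
Births: 2607 × 0.097 = 253, 3652 × 0.077 = 281 — total 534
20–39: 1324 × 0.96 = 1271
40–59: 2607 × 0.951 = 2479
60–79: 3652 × 0.953 = 3480
80+: 11782 × 0.966 + 27733 × 0.681 = 11381 + 18886 = 30267
Net migration: 80+ + 590 → 30857
Population now: 0–19=534, 20–39=1271, 40–59=2479, 60–79=3480, 80+=30857
— Period 4 —
Births: 1271 × 0.097 = 123, 2479 × 0.077 = 191 — total 314
20–39: 534 × 0.96 = 513
40–59: 1271 × 0.951 = 1209
60–79: 2479 × 0.953 = 2362
80+: 3480 × 0.966 + 30857 × 0.681 = 3362 + 21014 = 24376
Net migration: 80+ + 590 → 24966
Population now: 0–19=314, 20–39=513, 40–59=1209, 60–79=2362, 80+=24966
Dependents (band 0–19 + band 80+) = 314 + 24966 = 25280; working-age = 4084; ratio = 25280/4084 × 100 = 619.0

619.0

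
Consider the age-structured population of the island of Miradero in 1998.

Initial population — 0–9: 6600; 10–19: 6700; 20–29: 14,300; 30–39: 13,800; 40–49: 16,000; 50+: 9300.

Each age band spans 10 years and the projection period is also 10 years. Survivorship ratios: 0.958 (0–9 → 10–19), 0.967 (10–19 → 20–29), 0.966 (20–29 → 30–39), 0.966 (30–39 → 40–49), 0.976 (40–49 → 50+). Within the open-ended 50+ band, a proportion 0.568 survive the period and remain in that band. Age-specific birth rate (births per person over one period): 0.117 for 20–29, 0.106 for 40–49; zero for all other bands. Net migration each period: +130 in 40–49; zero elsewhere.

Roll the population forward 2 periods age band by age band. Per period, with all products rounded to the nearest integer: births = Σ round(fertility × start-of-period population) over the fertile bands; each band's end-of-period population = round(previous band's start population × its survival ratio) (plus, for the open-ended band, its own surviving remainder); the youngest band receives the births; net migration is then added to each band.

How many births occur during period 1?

Period 1:
Births: 14300 × 0.117 = 1673  |  16000 × 0.106 = 1696 — total 3369
10–19: 6600 × 0.958 = 6323
20–29: 6700 × 0.967 = 6479
30–39: 14300 × 0.966 = 13814
40–49: 13800 × 0.966 = 13331
50+: 16000 × 0.976 + 9300 × 0.568 = 15616 + 5282 = 20898
Net migration: 40–49 + 130 → 13461
→ [3369, 6323, 6479, 13814, 13461, 20898]

3369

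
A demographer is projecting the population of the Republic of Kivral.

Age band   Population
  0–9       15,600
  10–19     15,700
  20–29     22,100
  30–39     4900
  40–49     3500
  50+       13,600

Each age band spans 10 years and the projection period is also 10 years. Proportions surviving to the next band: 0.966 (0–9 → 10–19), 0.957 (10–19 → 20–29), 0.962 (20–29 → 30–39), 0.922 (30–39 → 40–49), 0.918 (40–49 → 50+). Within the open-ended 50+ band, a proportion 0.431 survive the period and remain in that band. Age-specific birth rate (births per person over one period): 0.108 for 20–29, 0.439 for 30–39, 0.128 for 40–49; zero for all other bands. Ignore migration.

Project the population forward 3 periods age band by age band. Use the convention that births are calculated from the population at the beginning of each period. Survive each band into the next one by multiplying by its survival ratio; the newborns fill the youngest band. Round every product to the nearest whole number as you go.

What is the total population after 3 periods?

74832

[period 1]
Births: 22100 × 0.108 = 2387, 4900 × 0.439 = 2151, 3500 × 0.128 = 448 — total 4986
10–19: 15600 × 0.966 = 15070
20–29: 15700 × 0.957 = 15025
30–39: 22100 × 0.962 = 21260
40–49: 4900 × 0.922 = 4518
50+: 3500 × 0.918 + 13600 × 0.431 = 3213 + 5862 = 9075
Giving 4986 / 15070 / 15025 / 21260 / 4518 / 9075.
[period 2]
Births: 15025 × 0.108 = 1623, 21260 × 0.439 = 9333, 4518 × 0.128 = 578 — total 11534
10–19: 4986 × 0.966 = 4816
20–29: 15070 × 0.957 = 14422
30–39: 15025 × 0.962 = 14454
40–49: 21260 × 0.922 = 19602
50+: 4518 × 0.918 + 9075 × 0.431 = 4148 + 3911 = 8059
Giving 11534 / 4816 / 14422 / 14454 / 19602 / 8059.
[period 3]
Births: 14422 × 0.108 = 1558, 14454 × 0.439 = 6345, 19602 × 0.128 = 2509 — total 10412
10–19: 11534 × 0.966 = 11142
20–29: 4816 × 0.957 = 4609
30–39: 14422 × 0.962 = 13874
40–49: 14454 × 0.922 = 13327
50+: 19602 × 0.918 + 8059 × 0.431 = 17995 + 3473 = 21468
Giving 10412 / 11142 / 4609 / 13874 / 13327 / 21468.
Total after period 3: 10412 + 11142 + 4609 + 13874 + 13327 + 21468 = 74832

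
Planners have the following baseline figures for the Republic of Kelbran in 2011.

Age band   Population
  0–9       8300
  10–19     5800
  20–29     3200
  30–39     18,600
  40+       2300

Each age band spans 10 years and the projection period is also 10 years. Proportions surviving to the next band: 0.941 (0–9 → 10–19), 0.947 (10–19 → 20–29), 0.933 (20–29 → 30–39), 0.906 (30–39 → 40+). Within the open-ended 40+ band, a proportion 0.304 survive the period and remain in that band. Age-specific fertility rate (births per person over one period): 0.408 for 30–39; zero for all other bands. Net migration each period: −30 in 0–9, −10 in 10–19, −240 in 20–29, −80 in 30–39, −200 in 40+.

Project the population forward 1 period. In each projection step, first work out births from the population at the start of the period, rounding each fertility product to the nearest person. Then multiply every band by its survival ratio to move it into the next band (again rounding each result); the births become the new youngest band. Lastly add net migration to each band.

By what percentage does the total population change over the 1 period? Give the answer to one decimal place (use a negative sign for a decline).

Call the groups 1 to 5, youngest first.
— Period 1 —
Births: 18600 * 0.408 = 7589
Group 2: 8300 * 0.941 = 7810
Group 3: 5800 * 0.947 = 5493
Group 4: 3200 * 0.933 = 2986
Group 5: 18600 * 0.906 + 2300 * 0.304 = 16852 + 699 = 17551
Net migration: Group 1 − 30 → 7559; Group 2 − 10 → 7800; Group 3 − 240 → 5253; Group 4 − 80 → 2906; Group 5 − 200 → 17351
→ [7559, 7800, 5253, 2906, 17351]
Total: 38200 → 40869; change = 2669; percentage change = 7.0%

7.0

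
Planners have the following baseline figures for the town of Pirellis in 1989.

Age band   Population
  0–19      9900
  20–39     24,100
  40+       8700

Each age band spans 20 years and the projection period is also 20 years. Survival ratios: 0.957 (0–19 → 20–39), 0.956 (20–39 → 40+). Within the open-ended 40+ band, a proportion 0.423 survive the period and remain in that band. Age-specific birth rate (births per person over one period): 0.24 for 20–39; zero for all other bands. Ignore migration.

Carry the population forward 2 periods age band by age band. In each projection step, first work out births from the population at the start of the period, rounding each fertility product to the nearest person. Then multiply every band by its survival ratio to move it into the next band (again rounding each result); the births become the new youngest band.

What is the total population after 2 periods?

28169

After projecting period 1:
Births: 24100 * 0.24 = 5784
20–39: 9900 * 0.957 = 9474
40+: 24100 * 0.956 + 8700 * 0.423 = 23040 + 3680 = 26720
Giving 5784 / 9474 / 26720.
After projecting period 2:
Births: 9474 * 0.24 = 2274
20–39: 5784 * 0.957 = 5535
40+: 9474 * 0.956 + 26720 * 0.423 = 9057 + 11303 = 20360
Giving 2274 / 5535 / 20360.
Total after period 2: 2274 + 5535 + 20360 = 28169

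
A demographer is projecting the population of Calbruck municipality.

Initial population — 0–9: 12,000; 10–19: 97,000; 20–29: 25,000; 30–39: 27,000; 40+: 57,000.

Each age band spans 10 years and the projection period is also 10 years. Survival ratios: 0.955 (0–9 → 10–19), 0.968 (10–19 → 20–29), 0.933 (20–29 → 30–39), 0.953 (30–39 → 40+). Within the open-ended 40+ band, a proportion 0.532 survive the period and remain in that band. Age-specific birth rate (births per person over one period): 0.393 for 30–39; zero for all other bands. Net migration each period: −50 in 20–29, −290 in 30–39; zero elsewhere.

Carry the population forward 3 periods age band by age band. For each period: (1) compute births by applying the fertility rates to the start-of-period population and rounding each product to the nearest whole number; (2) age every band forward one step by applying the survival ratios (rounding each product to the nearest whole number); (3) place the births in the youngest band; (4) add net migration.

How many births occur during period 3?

Period 1.
Births: 27000 * 0.393 = 10611
10–19: 12000 * 0.955 = 11460
20–29: 97000 * 0.968 = 93896
30–39: 25000 * 0.933 = 23325
40+: 27000 * 0.953 + 57000 * 0.532 = 25731 + 30324 = 56055
Net migration: 20–29 − 50 → 93846; 30–39 − 290 → 23035
→ [10611, 11460, 93846, 23035, 56055]
Period 2.
Births: 23035 * 0.393 = 9053
10–19: 10611 * 0.955 = 10134
20–29: 11460 * 0.968 = 11093
30–39: 93846 * 0.933 = 87558
40+: 23035 * 0.953 + 56055 * 0.532 = 21952 + 29821 = 51773
Net migration: 20–29 − 50 → 11043; 30–39 − 290 → 87268
→ [9053, 10134, 11043, 87268, 51773]
Period 3.
Births: 87268 * 0.393 = 34296
10–19: 9053 * 0.955 = 8646
20–29: 10134 * 0.968 = 9810
30–39: 11043 * 0.933 = 10303
40+: 87268 * 0.953 + 51773 * 0.532 = 83166 + 27543 = 110709
Net migration: 20–29 − 50 → 9760; 30–39 − 290 → 10013
→ [34296, 8646, 9760, 10013, 110709]

34296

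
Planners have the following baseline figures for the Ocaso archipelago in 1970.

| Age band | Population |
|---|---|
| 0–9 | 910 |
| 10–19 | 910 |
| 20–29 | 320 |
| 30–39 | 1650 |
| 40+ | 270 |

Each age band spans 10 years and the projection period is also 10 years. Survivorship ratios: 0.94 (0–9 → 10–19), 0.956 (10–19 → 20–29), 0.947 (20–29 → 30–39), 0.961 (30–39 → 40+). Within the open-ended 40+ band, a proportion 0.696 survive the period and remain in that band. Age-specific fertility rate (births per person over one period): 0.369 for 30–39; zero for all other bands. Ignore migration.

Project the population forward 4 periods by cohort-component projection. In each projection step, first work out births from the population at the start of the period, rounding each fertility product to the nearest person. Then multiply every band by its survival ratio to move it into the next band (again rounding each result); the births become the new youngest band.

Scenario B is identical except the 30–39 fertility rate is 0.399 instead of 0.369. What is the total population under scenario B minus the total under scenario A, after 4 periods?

— Period 1 —
Births: 1650 × 0.369 = 609
10–19: 910 × 0.94 = 855
20–29: 910 × 0.956 = 870
30–39: 320 × 0.947 = 303
40+: 1650 × 0.961 + 270 × 0.696 = 1586 + 188 = 1774
→ [609, 855, 870, 303, 1774]
— Period 2 —
Births: 303 × 0.369 = 112
10–19: 609 × 0.94 = 572
20–29: 855 × 0.956 = 817
30–39: 870 × 0.947 = 824
40+: 303 × 0.961 + 1774 × 0.696 = 291 + 1235 = 1526
→ [112, 572, 817, 824, 1526]
— Period 3 —
Births: 824 × 0.369 = 304
10–19: 112 × 0.94 = 105
20–29: 572 × 0.956 = 547
30–39: 817 × 0.947 = 774
40+: 824 × 0.961 + 1526 × 0.696 = 792 + 1062 = 1854
→ [304, 105, 547, 774, 1854]
— Period 4 —
Births: 774 × 0.369 = 286
10–19: 304 × 0.94 = 286
20–29: 105 × 0.956 = 100
30–39: 547 × 0.947 = 518
40+: 774 × 0.961 + 1854 × 0.696 = 744 + 1290 = 2034
→ [286, 286, 100, 518, 2034]
Scenario A total after 4 periods: 3224
Scenario B projection —
— Period 1 —
Births: 1650 × 0.399 = 658
10–19: 910 × 0.94 = 855
20–29: 910 × 0.956 = 870
30–39: 320 × 0.947 = 303
40+: 1650 × 0.961 + 270 × 0.696 = 1586 + 188 = 1774
→ [658, 855, 870, 303, 1774]
— Period 2 —
Births: 303 × 0.399 = 121
10–19: 658 × 0.94 = 619
20–29: 855 × 0.956 = 817
30–39: 870 × 0.947 = 824
40+: 303 × 0.961 + 1774 × 0.696 = 291 + 1235 = 1526
→ [121, 619, 817, 824, 1526]
— Period 3 —
Births: 824 × 0.399 = 329
10–19: 121 × 0.94 = 114
20–29: 619 × 0.956 = 592
30–39: 817 × 0.947 = 774
40+: 824 × 0.961 + 1526 × 0.696 = 792 + 1062 = 1854
→ [329, 114, 592, 774, 1854]
— Period 4 —
Births: 774 × 0.399 = 309
10–19: 329 × 0.94 = 309
20–29: 114 × 0.956 = 109
30–39: 592 × 0.947 = 561
40+: 774 × 0.961 + 1854 × 0.696 = 744 + 1290 = 2034
→ [309, 309, 109, 561, 2034]
Scenario B total after 4 periods: 3322
Difference B − A = 3322 − 3224 = 98

98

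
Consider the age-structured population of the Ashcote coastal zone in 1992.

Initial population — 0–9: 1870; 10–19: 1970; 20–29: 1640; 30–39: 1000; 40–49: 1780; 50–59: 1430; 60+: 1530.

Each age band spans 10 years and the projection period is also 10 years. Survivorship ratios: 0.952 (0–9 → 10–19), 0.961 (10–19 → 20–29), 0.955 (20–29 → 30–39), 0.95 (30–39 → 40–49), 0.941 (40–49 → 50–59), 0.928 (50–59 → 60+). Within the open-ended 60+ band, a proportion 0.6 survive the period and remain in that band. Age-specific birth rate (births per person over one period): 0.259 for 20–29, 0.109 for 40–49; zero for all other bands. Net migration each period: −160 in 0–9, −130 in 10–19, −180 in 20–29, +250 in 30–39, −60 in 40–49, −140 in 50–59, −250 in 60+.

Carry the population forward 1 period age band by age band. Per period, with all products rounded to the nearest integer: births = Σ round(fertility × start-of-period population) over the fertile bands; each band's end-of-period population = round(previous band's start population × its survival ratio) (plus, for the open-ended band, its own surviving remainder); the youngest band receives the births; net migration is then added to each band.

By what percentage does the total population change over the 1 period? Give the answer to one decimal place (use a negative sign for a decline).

Period 1:
Births: 1640 × 0.259 = 425, 1780 × 0.109 = 194 → total 619
10–19: 1870 × 0.952 = 1780
20–29: 1970 × 0.961 = 1893
30–39: 1640 × 0.955 = 1566
40–49: 1000 × 0.95 = 950
50–59: 1780 × 0.941 = 1675
60+: 1430 × 0.928 + 1530 × 0.6 = 1327 + 918 = 2245
Net migration: 0–9 − 160 → 459; 10–19 − 130 → 1650; 20–29 − 180 → 1713; 30–39 + 250 → 1816; 40–49 − 60 → 890; 50–59 − 140 → 1535; 60+ − 250 → 1995
End of period: [459, 1650, 1713, 1816, 890, 1535, 1995]
Total: 11220 → 10058; change = -1162; percentage change = -10.4%

-10.4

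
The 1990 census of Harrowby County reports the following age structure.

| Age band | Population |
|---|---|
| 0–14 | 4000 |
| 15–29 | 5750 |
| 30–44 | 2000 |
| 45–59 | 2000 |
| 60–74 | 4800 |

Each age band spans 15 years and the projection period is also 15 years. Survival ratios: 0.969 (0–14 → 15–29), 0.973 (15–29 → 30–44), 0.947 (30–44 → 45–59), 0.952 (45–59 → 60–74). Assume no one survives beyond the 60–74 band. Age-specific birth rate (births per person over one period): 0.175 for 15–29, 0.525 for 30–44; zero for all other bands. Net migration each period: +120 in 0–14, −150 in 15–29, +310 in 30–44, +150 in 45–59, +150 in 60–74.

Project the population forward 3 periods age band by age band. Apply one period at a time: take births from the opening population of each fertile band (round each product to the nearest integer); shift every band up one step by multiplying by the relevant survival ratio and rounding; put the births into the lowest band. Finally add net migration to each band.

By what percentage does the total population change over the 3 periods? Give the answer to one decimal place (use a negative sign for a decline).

-3.8

(Bands numbered youngest = 1 to oldest = 5.)
Period 1:
Births: 5750 × 0.175 = 1006 ; 2000 × 0.525 = 1050 → total 2056
Band 2: 4000 × 0.969 = 3876
Band 3: 5750 × 0.973 = 5595
Band 4: 2000 × 0.947 = 1894
Band 5: 2000 × 0.952 = 1904
Net migration: Band 1 + 120 → 2176; Band 2 − 150 → 3726; Band 3 + 310 → 5905; Band 4 + 150 → 2044; Band 5 + 150 → 2054
→ [2176, 3726, 5905, 2044, 2054]
Period 2:
Births: 3726 × 0.175 = 652 ; 5905 × 0.525 = 3100 → total 3752
Band 2: 2176 × 0.969 = 2109
Band 3: 3726 × 0.973 = 3625
Band 4: 5905 × 0.947 = 5592
Band 5: 2044 × 0.952 = 1946
Net migration: Band 1 + 120 → 3872; Band 2 − 150 → 1959; Band 3 + 310 → 3935; Band 4 + 150 → 5742; Band 5 + 150 → 2096
→ [3872, 1959, 3935, 5742, 2096]
Period 3:
Births: 1959 × 0.175 = 343 ; 3935 × 0.525 = 2066 → total 2409
Band 2: 3872 × 0.969 = 3752
Band 3: 1959 × 0.973 = 1906
Band 4: 3935 × 0.947 = 3726
Band 5: 5742 × 0.952 = 5466
Net migration: Band 1 + 120 → 2529; Band 2 − 150 → 3602; Band 3 + 310 → 2216; Band 4 + 150 → 3876; Band 5 + 150 → 5616
→ [2529, 3602, 2216, 3876, 5616]
Total: 18550 → 17839; change = -711; percentage change = -3.8%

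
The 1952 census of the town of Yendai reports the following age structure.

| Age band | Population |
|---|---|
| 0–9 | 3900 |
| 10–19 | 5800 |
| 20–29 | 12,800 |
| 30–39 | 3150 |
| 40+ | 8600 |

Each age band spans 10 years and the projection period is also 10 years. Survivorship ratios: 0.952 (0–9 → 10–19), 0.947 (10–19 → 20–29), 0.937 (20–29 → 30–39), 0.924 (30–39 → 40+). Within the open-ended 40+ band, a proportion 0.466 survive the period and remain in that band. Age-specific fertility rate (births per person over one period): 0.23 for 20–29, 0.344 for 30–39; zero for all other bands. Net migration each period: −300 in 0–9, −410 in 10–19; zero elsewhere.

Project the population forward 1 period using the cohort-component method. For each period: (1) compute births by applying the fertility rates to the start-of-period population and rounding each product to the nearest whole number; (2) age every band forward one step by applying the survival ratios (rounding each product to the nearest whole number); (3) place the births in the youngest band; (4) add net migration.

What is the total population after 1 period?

Period 1:
Births: 12800 * 0.23 = 2944 ; 3150 * 0.344 = 1084 → total 4028
10–19: 3900 * 0.952 = 3713
20–29: 5800 * 0.947 = 5493
30–39: 12800 * 0.937 = 11994
40+: 3150 * 0.924 + 8600 * 0.466 = 2911 + 4008 = 6919
Net migration: 0–9 − 300 → 3728; 10–19 − 410 → 3303
End of period: [3728, 3303, 5493, 11994, 6919]
Total after period 1: 3728 + 3303 + 5493 + 11994 + 6919 = 31437

31437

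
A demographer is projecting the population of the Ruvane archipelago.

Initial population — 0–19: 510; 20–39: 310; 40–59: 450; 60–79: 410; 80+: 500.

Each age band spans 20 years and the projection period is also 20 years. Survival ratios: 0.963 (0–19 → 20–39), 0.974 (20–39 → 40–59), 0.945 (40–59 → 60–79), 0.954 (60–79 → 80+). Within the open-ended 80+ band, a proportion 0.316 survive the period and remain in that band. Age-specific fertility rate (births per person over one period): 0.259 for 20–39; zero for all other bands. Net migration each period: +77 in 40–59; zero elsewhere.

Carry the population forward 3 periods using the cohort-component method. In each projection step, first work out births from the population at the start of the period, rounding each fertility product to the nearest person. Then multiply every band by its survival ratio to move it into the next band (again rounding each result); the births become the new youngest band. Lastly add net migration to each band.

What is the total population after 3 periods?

1343

— Period 1 —
Births: 310 * 0.259 = 80
20–39: 510 * 0.963 = 491
40–59: 310 * 0.974 = 302
60–79: 450 * 0.945 = 425
80+: 410 * 0.954 + 500 * 0.316 = 391 + 158 = 549
Net migration: 40–59 + 77 → 379
Giving 80 / 491 / 379 / 425 / 549.
— Period 2 —
Births: 491 * 0.259 = 127
20–39: 80 * 0.963 = 77
40–59: 491 * 0.974 = 478
60–79: 379 * 0.945 = 358
80+: 425 * 0.954 + 549 * 0.316 = 405 + 173 = 578
Net migration: 40–59 + 77 → 555
Giving 127 / 77 / 555 / 358 / 578.
— Period 3 —
Births: 77 * 0.259 = 20
20–39: 127 * 0.963 = 122
40–59: 77 * 0.974 = 75
60–79: 555 * 0.945 = 524
80+: 358 * 0.954 + 578 * 0.316 = 342 + 183 = 525
Net migration: 40–59 + 77 → 152
Giving 20 / 122 / 152 / 524 / 525.
Total after period 3: 20 + 122 + 152 + 524 + 525 = 1343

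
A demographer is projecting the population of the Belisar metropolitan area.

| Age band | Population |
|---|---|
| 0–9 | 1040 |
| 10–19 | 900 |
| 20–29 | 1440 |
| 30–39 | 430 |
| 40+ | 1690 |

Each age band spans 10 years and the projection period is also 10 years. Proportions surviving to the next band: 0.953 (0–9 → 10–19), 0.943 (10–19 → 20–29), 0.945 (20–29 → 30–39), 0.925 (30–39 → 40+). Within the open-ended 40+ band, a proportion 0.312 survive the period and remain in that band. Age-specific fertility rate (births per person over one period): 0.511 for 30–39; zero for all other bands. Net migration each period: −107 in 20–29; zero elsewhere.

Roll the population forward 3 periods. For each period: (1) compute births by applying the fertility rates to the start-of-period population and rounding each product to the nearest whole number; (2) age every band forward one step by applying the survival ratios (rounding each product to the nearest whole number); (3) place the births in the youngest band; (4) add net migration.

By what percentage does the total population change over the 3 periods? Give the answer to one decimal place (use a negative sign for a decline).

(Groups numbered youngest = 1 to oldest = 5.)
Period 1.
Births: 430 × 0.511 = 220
Group 2: 1040 × 0.953 = 991
Group 3: 900 × 0.943 = 849
Group 4: 1440 × 0.945 = 1361
Group 5: 430 × 0.925 + 1690 × 0.312 = 398 + 527 = 925
Net migration: Group 3 − 107 → 742
Giving 220 / 991 / 742 / 1361 / 925.
Period 2.
Births: 1361 × 0.511 = 695
Group 2: 220 × 0.953 = 210
Group 3: 991 × 0.943 = 935
Group 4: 742 × 0.945 = 701
Group 5: 1361 × 0.925 + 925 × 0.312 = 1259 + 289 = 1548
Net migration: Group 3 − 107 → 828
Giving 695 / 210 / 828 / 701 / 1548.
Period 3.
Births: 701 × 0.511 = 358
Group 2: 695 × 0.953 = 662
Group 3: 210 × 0.943 = 198
Group 4: 828 × 0.945 = 782
Group 5: 701 × 0.925 + 1548 × 0.312 = 648 + 483 = 1131
Net migration: Group 3 − 107 → 91
Giving 358 / 662 / 91 / 782 / 1131.
Total: 5500 → 3024; change = -2476; percentage change = -45.0%

-45.0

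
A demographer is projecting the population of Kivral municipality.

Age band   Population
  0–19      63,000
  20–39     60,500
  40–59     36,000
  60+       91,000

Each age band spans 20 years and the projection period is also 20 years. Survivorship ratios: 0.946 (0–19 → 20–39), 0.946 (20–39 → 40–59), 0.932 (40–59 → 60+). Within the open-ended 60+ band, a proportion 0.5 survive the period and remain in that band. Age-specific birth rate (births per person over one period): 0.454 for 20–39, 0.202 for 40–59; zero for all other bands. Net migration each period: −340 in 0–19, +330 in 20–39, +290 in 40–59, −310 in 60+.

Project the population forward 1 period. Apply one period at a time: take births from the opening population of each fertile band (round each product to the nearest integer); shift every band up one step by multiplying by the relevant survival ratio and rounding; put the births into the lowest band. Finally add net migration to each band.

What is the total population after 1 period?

230592

Let band 1 be 0–19 through band 4 = 60+.
Period 1.
Births: 60500 * 0.454 = 27467, 36000 * 0.202 = 7272 → 34739
Band 2: 63000 * 0.946 = 59598
Band 3: 60500 * 0.946 = 57233
Band 4: 36000 * 0.932 + 91000 * 0.5 = 33552 + 45500 = 79052
Net migration: Band 1 − 340 → 34399; Band 2 + 330 → 59928; Band 3 + 290 → 57523; Band 4 − 310 → 78742
End of period: [34399, 59928, 57523, 78742]
Total after period 1: 34399 + 59928 + 57523 + 78742 = 230592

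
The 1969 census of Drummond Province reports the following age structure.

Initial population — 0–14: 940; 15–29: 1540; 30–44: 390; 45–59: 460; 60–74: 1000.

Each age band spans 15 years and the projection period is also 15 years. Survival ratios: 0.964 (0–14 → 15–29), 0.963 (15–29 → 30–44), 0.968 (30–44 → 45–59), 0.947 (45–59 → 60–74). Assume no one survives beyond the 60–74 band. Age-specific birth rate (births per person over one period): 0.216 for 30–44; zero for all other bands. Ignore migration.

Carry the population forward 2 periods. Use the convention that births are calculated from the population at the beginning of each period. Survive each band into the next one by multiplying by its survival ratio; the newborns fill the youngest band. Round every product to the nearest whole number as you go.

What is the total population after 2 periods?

3067

[period 1]
Births: 390 × 0.216 = 84
15–29: 940 × 0.964 = 906
30–44: 1540 × 0.963 = 1483
45–59: 390 × 0.968 = 378
60–74: 460 × 0.947 = 436
Population now: 0–14=84, 15–29=906, 30–44=1483, 45–59=378, 60–74=436
[period 2]
Births: 1483 × 0.216 = 320
15–29: 84 × 0.964 = 81
30–44: 906 × 0.963 = 872
45–59: 1483 × 0.968 = 1436
60–74: 378 × 0.947 = 358
Population now: 0–14=320, 15–29=81, 30–44=872, 45–59=1436, 60–74=358
Total after period 2: 320 + 81 + 872 + 1436 + 358 = 3067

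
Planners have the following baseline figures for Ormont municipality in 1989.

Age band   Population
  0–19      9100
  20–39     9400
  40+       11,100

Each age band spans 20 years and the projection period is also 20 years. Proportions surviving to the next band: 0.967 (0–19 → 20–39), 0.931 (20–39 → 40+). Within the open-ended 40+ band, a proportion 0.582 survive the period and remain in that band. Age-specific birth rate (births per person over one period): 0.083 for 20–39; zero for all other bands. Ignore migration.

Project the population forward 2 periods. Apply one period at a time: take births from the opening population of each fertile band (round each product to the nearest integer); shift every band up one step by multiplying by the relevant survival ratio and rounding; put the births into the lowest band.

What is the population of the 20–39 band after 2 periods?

Numbering the bands 1..3 from youngest to oldest:
Period 1:
Births: 9400 × 0.083 = 780
Band 2: 9100 × 0.967 = 8800
Band 3: 9400 × 0.931 + 11100 × 0.582 = 8751 + 6460 = 15211
Population now: 0–19=780, 20–39=8800, 40+=15211
Period 2:
Births: 8800 × 0.083 = 730
Band 2: 780 × 0.967 = 754
Band 3: 8800 × 0.931 + 15211 × 0.582 = 8193 + 8853 = 17046
Population now: 0–19=730, 20–39=754, 40+=17046

754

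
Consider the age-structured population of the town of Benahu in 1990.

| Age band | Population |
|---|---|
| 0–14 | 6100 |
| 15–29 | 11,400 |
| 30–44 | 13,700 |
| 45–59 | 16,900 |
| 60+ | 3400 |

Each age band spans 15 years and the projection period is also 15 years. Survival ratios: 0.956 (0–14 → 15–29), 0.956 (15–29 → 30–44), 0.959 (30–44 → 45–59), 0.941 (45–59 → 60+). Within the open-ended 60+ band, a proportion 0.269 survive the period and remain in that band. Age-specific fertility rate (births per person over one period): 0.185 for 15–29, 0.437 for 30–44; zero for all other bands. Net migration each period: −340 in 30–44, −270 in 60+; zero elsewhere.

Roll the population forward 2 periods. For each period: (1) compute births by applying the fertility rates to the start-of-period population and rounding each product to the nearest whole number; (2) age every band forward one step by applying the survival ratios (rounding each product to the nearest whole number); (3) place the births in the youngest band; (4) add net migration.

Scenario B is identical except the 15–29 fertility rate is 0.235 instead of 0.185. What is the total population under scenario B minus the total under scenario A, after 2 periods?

837

After projecting period 1:
Births: 11400 × 0.185 = 2109  |  13700 × 0.437 = 5987 → 8096
15–29: 6100 × 0.956 = 5832
30–44: 11400 × 0.956 = 10898
45–59: 13700 × 0.959 = 13138
60+: 16900 × 0.941 + 3400 × 0.269 = 15903 + 915 = 16818
Net migration: 30–44 − 340 → 10558; 60+ − 270 → 16548
Giving 8096 / 5832 / 10558 / 13138 / 16548.
After projecting period 2:
Births: 5832 × 0.185 = 1079  |  10558 × 0.437 = 4614 → 5693
15–29: 8096 × 0.956 = 7740
30–44: 5832 × 0.956 = 5575
45–59: 10558 × 0.959 = 10125
60+: 13138 × 0.941 + 16548 × 0.269 = 12363 + 4451 = 16814
Net migration: 30–44 − 340 → 5235; 60+ − 270 → 16544
Giving 5693 / 7740 / 5235 / 10125 / 16544.
Scenario A total after 2 periods: 45337
Scenario B projection —
After projecting period 1:
Births: 11400 × 0.235 = 2679  |  13700 × 0.437 = 5987 → 8666
15–29: 6100 × 0.956 = 5832
30–44: 11400 × 0.956 = 10898
45–59: 13700 × 0.959 = 13138
60+: 16900 × 0.941 + 3400 × 0.269 = 15903 + 915 = 16818
Net migration: 30–44 − 340 → 10558; 60+ − 270 → 16548
Giving 8666 / 5832 / 10558 / 13138 / 16548.
After projecting period 2:
Births: 5832 × 0.235 = 1371  |  10558 × 0.437 = 4614 → 5985
15–29: 8666 × 0.956 = 8285
30–44: 5832 × 0.956 = 5575
45–59: 10558 × 0.959 = 10125
60+: 13138 × 0.941 + 16548 × 0.269 = 12363 + 4451 = 16814
Net migration: 30–44 − 340 → 5235; 60+ − 270 → 16544
Giving 5985 / 8285 / 5235 / 10125 / 16544.
Scenario B total after 2 periods: 46174
Difference B − A = 46174 − 45337 = 837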